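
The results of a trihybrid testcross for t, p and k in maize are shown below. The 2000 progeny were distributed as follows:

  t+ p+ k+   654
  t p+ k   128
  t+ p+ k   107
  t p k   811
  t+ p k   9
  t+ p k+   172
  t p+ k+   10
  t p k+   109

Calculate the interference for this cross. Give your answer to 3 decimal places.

0.493

The two most frequent reciprocal classes, t+ p+ k+ and t p k, are the parental types, so the F1 was t+ p+ k+ / t p k.
The two rarest classes, t p+ k+ and t+ p k, are the double crossovers. Comparing them with the parentals, only the t allele has switched, so t is the middle locus and the order is p – t – k.
p–t: (300 + 19)/2000 = 0.1595; t–k: (216 + 19)/2000 = 0.1175.
Expected DCO frequency = 0.1595 × 0.1175 ≈ 0.01874; observed = 19/2000 ≈ 0.00950.
Coefficient of coincidence = 0.00950/0.01874 ≈ 0.507; interference = 1 − 0.507 = 0.493.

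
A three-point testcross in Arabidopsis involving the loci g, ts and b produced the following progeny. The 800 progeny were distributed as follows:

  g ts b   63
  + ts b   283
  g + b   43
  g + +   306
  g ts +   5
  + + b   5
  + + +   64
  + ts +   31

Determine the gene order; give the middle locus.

The two most frequent reciprocal classes, g + + and + ts b, are the parental types, so the F1 was g + + / + ts b.
The two rarest classes, g ts + and + + b, are the double crossovers. Comparing them with the parentals, only the ts allele has switched, so ts is the middle locus and the order is g – ts – b.

ts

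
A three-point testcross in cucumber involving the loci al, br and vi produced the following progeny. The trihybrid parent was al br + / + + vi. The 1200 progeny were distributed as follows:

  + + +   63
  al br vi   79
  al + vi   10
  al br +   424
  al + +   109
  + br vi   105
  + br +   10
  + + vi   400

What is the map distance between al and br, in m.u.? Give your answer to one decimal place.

The two rarest classes, + br + and al + vi, are the double crossovers. Comparing them with the parentals, only the al allele has switched, so al is the middle locus and the order is br – al – vi.
Crossovers in the br–al interval produce the single-crossover classes al + + and + br vi (109 + 105 = 214) plus the double crossovers (20).
RF(br–al) = (214 + 20) / 1200 = 234/1200 = 0.1950 → 19.5 m.u.

19.5 m.u.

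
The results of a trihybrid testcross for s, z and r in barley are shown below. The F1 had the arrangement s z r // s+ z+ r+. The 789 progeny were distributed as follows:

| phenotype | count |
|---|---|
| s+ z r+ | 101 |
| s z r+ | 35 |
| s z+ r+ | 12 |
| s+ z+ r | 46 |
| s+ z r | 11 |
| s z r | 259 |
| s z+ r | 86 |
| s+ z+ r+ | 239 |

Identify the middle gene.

s

The two rarest classes, s+ z r and s z+ r+, are the double crossovers. Comparing them with the parentals, only the s allele has switched, so s is the middle locus and the order is z – s – r.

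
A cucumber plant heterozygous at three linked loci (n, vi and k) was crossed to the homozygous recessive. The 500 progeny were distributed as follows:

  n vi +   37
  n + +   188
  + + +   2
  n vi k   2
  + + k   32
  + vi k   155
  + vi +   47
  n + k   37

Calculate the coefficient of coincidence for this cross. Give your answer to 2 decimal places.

0.31

The two most frequent reciprocal classes, n + + and + vi k, are the parental types, so the F1 was n + + / + vi k.
The two rarest classes, + + + and n vi k, are the double crossovers. Comparing them with the parentals, only the n allele has switched, so n is the middle locus and the order is k – n – vi.
k–n: (84 + 4)/500 = 0.1760; n–vi: (69 + 4)/500 = 0.1460.
Expected DCO frequency = 0.1760 × 0.1460 ≈ 0.02570; observed = 4/500 ≈ 0.00800.
Coefficient of coincidence = 0.00800/0.02570 ≈ 0.31.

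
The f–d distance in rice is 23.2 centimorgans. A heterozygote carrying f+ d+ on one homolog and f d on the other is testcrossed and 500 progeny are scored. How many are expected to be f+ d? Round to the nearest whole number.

58

A map distance of 23.2 centimorgans corresponds to a recombination frequency of 0.232.
The F1 is f+ d+ / f d, so f+ d is a recombinant gamete class with expected frequency r/2 = 0.232/2 = 0.1160.
Expected number = 0.1160 × 500 = 58.00 ≈ 58.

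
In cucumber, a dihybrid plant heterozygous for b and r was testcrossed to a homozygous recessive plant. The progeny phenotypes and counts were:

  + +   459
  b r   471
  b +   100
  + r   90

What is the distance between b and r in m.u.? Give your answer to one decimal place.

The two most frequent classes, + + (459) and b r (471), are the parental types, so the F1 was + + / b r.
The recombinant classes are + r and b +: 90 + 100 = 190.
Recombination frequency = 190/1120 = 0.1696 ≈ 17.0%, i.e. 17.0 m.u.

17.0 m.u.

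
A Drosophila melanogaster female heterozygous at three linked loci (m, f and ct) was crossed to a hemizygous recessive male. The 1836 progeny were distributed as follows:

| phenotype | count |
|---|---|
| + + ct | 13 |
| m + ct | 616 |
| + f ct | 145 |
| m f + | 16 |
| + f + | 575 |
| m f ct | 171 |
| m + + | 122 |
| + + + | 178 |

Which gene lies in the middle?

The two most frequent reciprocal classes, + f + and m + ct, are the parental types, so the F1 was + f + / m + ct.
The two rarest classes, m f + and + + ct, are the double crossovers. Comparing them with the parentals, only the m allele has switched, so m is the middle locus and the order is f – m – ct.

m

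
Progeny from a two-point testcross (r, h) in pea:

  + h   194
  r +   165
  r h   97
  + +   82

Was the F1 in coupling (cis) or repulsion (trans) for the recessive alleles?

trans

The two most frequent classes are + h (194) and r + (165); these are the parental (non-recombinant) types.
So the F1 carried + h on one chromosome and r + on the other — the recessive alleles are on opposite chromosomes (trans / repulsion).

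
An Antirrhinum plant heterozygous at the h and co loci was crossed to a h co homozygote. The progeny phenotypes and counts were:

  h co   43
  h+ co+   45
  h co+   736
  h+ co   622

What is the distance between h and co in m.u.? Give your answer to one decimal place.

6.1 m.u.

The two most frequent classes, h+ co (622) and h co+ (736), are the parental types, so the F1 was h+ co / h co+.
The recombinant classes are h+ co+ and h co: 45 + 43 = 88.
Recombination frequency = 88/1446 = 0.0609 ≈ 6.1%, i.e. 6.1 m.u.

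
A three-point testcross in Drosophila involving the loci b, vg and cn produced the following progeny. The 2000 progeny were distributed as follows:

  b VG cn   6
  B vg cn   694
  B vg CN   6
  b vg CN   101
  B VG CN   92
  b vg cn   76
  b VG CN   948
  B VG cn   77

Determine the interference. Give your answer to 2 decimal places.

0.30

The two most frequent reciprocal classes, b VG CN and B vg cn, are the parental types, so the F1 was b VG CN / B vg cn.
The two rarest classes, b VG cn and B vg CN, are the double crossovers. Comparing them with the parentals, only the cn allele has switched, so cn is the middle locus and the order is b – cn – vg.
b–cn: (168 + 12)/2000 = 0.0900; cn–vg: (178 + 12)/2000 = 0.0950.
Expected DCO frequency = 0.0900 × 0.0950 ≈ 0.00855; observed = 12/2000 ≈ 0.00600.
Coefficient of coincidence = 0.00600/0.00855 ≈ 0.70; interference = 1 − 0.70 = 0.30.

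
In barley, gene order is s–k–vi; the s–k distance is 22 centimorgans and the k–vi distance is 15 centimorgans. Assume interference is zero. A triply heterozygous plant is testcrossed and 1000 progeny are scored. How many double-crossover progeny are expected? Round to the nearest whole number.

Map distances give recombination frequencies of 0.220 and 0.150 for the two intervals.
With no interference, expected double-crossover frequency = 0.220 × 0.150 = 0.03300.
Expected number = 0.03300 × 1000 = 33.00 ≈ 33.

33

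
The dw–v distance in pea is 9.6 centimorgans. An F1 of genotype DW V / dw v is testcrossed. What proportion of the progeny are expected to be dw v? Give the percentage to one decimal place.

A map distance of 9.6 centimorgans corresponds to a recombination frequency of 0.096.
The F1 is DW V / dw v, so dw v is a parental gamete class with expected frequency (1 − r)/2 = 0.904/2 = 0.4520.
That is 0.4520 = 45.2% of the progeny.

45.2%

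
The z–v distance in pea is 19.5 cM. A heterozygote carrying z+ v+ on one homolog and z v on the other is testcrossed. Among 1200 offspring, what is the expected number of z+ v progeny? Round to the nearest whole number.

A map distance of 19.5 cM corresponds to a recombination frequency of 0.195.
The F1 is z+ v+ / z v, so z+ v is a recombinant gamete class with expected frequency r/2 = 0.195/2 = 0.0975.
Expected number = 0.0975 × 1200 = 117.00 ≈ 117.

117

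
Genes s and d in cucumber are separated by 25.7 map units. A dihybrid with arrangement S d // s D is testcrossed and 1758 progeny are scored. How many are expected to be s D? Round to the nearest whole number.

653

A map distance of 25.7 map units corresponds to a recombination frequency of 0.257.
The F1 is S d / s D, so s D is a parental gamete class with expected frequency (1 − r)/2 = 0.743/2 = 0.3715.
Expected number = 0.3715 × 1758 = 653.10 ≈ 653.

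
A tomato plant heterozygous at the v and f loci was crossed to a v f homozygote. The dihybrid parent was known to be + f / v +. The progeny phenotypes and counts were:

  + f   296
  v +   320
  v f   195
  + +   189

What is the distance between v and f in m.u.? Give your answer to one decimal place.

The recombinant classes are + + and v f: 189 + 195 = 384.
Recombination frequency = 384/1000 = 0.3840 ≈ 38.4%, i.e. 38.4 m.u.

38.4 m.u.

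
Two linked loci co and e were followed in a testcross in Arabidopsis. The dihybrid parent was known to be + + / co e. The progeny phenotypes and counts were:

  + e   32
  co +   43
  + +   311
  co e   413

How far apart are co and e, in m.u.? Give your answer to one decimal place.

9.4 m.u.

The recombinant classes are + e and co +: 32 + 43 = 75.
Recombination frequency = 75/799 = 0.0939 ≈ 9.4%, i.e. 9.4 m.u.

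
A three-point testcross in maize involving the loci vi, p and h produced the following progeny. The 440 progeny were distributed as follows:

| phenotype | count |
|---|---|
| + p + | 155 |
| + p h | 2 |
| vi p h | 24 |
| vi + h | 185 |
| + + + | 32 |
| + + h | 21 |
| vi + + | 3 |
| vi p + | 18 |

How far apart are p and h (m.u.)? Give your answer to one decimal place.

The two most frequent reciprocal classes, + p + and vi + h, are the parental types, so the F1 was + p + / vi + h.
The two rarest classes, + p h and vi + +, are the double crossovers. Comparing them with the parentals, only the h allele has switched, so h is the middle locus and the order is vi – h – p.
Crossovers in the h–p interval produce the single-crossover classes + + + and vi p h (32 + 24 = 56) plus the double crossovers (5).
RF(h–p) = (56 + 5) / 440 = 61/440 = 0.1386 → 13.9 m.u.

13.9 m.u.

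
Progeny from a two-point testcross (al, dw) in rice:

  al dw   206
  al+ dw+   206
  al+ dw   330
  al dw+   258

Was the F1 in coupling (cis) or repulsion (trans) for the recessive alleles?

trans

The two most frequent classes are al+ dw (330) and al dw+ (258); these are the parental (non-recombinant) types.
So the F1 carried al+ dw on one chromosome and al dw+ on the other — the recessive alleles are on opposite chromosomes (trans / repulsion).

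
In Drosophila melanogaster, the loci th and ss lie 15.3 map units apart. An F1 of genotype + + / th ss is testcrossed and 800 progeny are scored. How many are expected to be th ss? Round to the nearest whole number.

A map distance of 15.3 map units corresponds to a recombination frequency of 0.153.
The F1 is + + / th ss, so th ss is a parental gamete class with expected frequency (1 − r)/2 = 0.847/2 = 0.4235.
Expected number = 0.4235 × 800 = 338.80 ≈ 339.

339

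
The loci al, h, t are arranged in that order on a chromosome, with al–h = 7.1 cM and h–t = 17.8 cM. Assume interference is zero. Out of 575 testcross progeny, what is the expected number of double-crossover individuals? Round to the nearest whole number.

7

Map distances give recombination frequencies of 0.071 and 0.178 for the two intervals.
With no interference, expected double-crossover frequency = 0.071 × 0.178 = 0.01264.
Expected number = 0.01264 × 575 = 7.27 ≈ 7.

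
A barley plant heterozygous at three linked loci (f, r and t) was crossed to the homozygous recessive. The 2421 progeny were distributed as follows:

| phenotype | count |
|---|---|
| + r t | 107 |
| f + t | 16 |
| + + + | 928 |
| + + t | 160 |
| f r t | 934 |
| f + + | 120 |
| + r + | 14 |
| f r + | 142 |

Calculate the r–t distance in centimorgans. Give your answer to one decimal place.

The two most frequent reciprocal classes, + + + and f r t, are the parental types, so the F1 was + + + / f r t.
The two rarest classes, + r + and f + t, are the double crossovers. Comparing them with the parentals, only the r allele has switched, so r is the middle locus and the order is f – r – t.
Crossovers in the r–t interval produce the single-crossover classes + + t and f r + (160 + 142 = 302) plus the double crossovers (30).
RF(r–t) = (302 + 30) / 2421 = 332/2421 = 0.1371 → 13.7 centimorgans.

13.7 centimorgans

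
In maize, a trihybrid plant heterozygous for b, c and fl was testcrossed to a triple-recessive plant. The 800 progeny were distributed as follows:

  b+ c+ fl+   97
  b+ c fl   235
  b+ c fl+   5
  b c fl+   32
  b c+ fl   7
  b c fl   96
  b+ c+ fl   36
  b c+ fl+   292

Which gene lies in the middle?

The two most frequent reciprocal classes, b c+ fl+ and b+ c fl, are the parental types, so the F1 was b c+ fl+ / b+ c fl.
The two rarest classes, b c+ fl and b+ c fl+, are the double crossovers. Comparing them with the parentals, only the fl allele has switched, so fl is the middle locus and the order is b – fl – c.

fl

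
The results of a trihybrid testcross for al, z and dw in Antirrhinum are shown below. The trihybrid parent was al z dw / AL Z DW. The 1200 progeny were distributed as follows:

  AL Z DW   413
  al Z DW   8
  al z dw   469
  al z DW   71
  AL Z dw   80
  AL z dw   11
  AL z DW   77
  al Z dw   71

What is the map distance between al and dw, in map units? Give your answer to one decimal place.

The two rarest classes, AL z dw and al Z DW, are the double crossovers. Comparing them with the parentals, only the al allele has switched, so al is the middle locus and the order is dw – al – z.
Crossovers in the dw–al interval produce the single-crossover classes al z DW and AL Z dw (71 + 80 = 151) plus the double crossovers (19).
RF(dw–al) = (151 + 19) / 1200 = 170/1200 = 0.1417 → 14.2 map units.

14.2 map units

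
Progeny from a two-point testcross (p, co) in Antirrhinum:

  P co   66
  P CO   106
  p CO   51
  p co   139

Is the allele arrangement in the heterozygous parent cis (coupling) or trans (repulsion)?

cis

The two most frequent classes are P CO (106) and p co (139); these are the parental (non-recombinant) types.
So the F1 carried P CO on one chromosome and p co on the other — the recessive alleles are on the same chromosome (cis / coupling).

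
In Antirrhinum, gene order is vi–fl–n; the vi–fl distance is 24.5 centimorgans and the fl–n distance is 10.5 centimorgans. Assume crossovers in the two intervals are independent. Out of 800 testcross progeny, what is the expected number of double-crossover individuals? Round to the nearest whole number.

21

Map distances give recombination frequencies of 0.245 and 0.105 for the two intervals.
With no interference, expected double-crossover frequency = 0.245 × 0.105 = 0.02572.
Expected number = 0.02572 × 800 = 20.58 ≈ 21.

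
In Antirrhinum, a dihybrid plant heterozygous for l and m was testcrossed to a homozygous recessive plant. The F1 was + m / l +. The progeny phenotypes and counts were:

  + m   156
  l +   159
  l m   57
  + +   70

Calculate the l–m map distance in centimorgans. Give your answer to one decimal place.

28.7 centimorgans

The recombinant classes are + + and l m: 70 + 57 = 127.
Recombination frequency = 127/442 = 0.2873 ≈ 28.7%, i.e. 28.7 centimorgans.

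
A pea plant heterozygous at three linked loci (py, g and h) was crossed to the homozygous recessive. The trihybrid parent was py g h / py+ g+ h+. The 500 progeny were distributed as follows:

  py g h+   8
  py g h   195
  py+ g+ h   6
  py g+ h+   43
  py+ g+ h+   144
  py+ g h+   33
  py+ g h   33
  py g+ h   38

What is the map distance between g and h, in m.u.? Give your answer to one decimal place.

17.0 m.u.

The two rarest classes, py g h+ and py+ g+ h, are the double crossovers. Comparing them with the parentals, only the h allele has switched, so h is the middle locus and the order is g – h – py.
Crossovers in the g–h interval produce the single-crossover classes py g+ h and py+ g h+ (38 + 33 = 71) plus the double crossovers (14).
RF(g–h) = (71 + 14) / 500 = 85/500 = 0.1700 → 17.0 m.u.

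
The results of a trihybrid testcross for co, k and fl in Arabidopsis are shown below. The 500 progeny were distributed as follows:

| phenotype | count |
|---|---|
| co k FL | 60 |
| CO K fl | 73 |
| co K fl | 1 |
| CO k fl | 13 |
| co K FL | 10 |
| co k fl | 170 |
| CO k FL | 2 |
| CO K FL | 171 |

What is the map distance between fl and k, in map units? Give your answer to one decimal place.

27.2 map units

The two most frequent reciprocal classes, CO K FL and co k fl, are the parental types, so the F1 was CO K FL / co k fl.
The two rarest classes, CO k FL and co K fl, are the double crossovers. Comparing them with the parentals, only the k allele has switched, so k is the middle locus and the order is co – k – fl.
Crossovers in the k–fl interval produce the single-crossover classes CO K fl and co k FL (73 + 60 = 133) plus the double crossovers (3).
RF(k–fl) = (133 + 3) / 500 = 136/500 = 0.2720 → 27.2 map units.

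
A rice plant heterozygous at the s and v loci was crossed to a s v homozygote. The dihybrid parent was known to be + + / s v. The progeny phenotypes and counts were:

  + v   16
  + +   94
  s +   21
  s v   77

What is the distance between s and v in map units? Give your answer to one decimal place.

17.8 map units

The recombinant classes are + v and s +: 16 + 21 = 37.
Recombination frequency = 37/208 = 0.1779 ≈ 17.8%, i.e. 17.8 map units.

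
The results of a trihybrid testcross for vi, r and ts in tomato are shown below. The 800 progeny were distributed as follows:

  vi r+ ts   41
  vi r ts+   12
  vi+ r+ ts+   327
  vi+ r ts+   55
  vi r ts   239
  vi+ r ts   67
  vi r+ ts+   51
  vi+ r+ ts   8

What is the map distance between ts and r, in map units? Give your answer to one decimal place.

The two most frequent reciprocal classes, vi+ r+ ts+ and vi r ts, are the parental types, so the F1 was vi+ r+ ts+ / vi r ts.
The two rarest classes, vi+ r+ ts and vi r ts+, are the double crossovers. Comparing them with the parentals, only the ts allele has switched, so ts is the middle locus and the order is vi – ts – r.
Crossovers in the ts–r interval produce the single-crossover classes vi+ r ts+ and vi r+ ts (55 + 41 = 96) plus the double crossovers (20).
RF(ts–r) = (96 + 20) / 800 = 116/800 = 0.1450 → 14.5 map units.

14.5 map units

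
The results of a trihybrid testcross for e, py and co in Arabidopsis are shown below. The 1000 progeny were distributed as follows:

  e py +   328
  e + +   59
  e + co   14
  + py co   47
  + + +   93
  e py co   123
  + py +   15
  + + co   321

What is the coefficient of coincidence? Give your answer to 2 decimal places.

0.88

The two most frequent reciprocal classes, e py + and + + co, are the parental types, so the F1 was e py + / + + co.
The two rarest classes, + py + and e + co, are the double crossovers. Comparing them with the parentals, only the e allele has switched, so e is the middle locus and the order is co – e – py.
co–e: (216 + 29)/1000 = 0.2450; e–py: (106 + 29)/1000 = 0.1350.
Expected DCO frequency = 0.2450 × 0.1350 ≈ 0.03308; observed = 29/1000 ≈ 0.02900.
Coefficient of coincidence = 0.02900/0.03308 ≈ 0.88.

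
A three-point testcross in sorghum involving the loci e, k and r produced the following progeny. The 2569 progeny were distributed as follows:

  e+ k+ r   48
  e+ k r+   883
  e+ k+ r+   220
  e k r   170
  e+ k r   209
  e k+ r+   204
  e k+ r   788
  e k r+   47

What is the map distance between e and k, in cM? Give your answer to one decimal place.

The two most frequent reciprocal classes, e k+ r and e+ k r+, are the parental types, so the F1 was e k+ r / e+ k r+.
The two rarest classes, e+ k+ r and e k r+, are the double crossovers. Comparing them with the parentals, only the e allele has switched, so e is the middle locus and the order is r – e – k.
Crossovers in the e–k interval produce the single-crossover classes e k r and e+ k+ r+ (170 + 220 = 390) plus the double crossovers (95).
RF(e–k) = (390 + 95) / 2569 = 485/2569 = 0.1888 → 18.9 cM.

18.9 cM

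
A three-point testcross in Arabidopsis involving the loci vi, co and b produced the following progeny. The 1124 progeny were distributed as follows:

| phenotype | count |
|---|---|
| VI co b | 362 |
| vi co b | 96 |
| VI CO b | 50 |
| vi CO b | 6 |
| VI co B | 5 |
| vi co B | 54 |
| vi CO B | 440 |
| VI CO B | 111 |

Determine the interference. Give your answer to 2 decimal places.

0.51

The two most frequent reciprocal classes, VI co b and vi CO B, are the parental types, so the F1 was VI co b / vi CO B.
The two rarest classes, VI co B and vi CO b, are the double crossovers. Comparing them with the parentals, only the b allele has switched, so b is the middle locus and the order is co – b – vi.
co–b: (104 + 11)/1124 = 0.1023; b–vi: (207 + 11)/1124 = 0.1940.
Expected DCO frequency = 0.1023 × 0.1940 ≈ 0.01985; observed = 11/1124 ≈ 0.00979.
Coefficient of coincidence = 0.00979/0.01985 ≈ 0.49; interference = 1 − 0.49 = 0.51.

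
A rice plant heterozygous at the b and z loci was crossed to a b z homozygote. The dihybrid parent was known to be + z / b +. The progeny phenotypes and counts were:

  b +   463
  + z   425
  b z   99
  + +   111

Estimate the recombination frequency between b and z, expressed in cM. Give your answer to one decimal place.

19.1 cM

The recombinant classes are + + and b z: 111 + 99 = 210.
Recombination frequency = 210/1098 = 0.1913 ≈ 19.1%, i.e. 19.1 cM.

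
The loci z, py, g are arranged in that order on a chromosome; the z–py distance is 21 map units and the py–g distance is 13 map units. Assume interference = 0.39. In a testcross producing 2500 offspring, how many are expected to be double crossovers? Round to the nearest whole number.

42

Map distances give recombination frequencies of 0.210 and 0.130 for the two intervals.
With interference 0.39 (so coincidence = 0.61), expected double-crossover frequency = 0.210 × 0.130 × 0.61 = 0.01665.
Expected number = 0.01665 × 2500 = 41.63 ≈ 42.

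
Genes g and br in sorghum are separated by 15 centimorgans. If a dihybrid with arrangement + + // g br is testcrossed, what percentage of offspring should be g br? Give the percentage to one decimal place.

42.5%

A map distance of 15 centimorgans corresponds to a recombination frequency of 0.150.
The F1 is + + / g br, so g br is a parental gamete class with expected frequency (1 − r)/2 = 0.850/2 = 0.4250.
That is 0.4250 = 42.5% of the progeny.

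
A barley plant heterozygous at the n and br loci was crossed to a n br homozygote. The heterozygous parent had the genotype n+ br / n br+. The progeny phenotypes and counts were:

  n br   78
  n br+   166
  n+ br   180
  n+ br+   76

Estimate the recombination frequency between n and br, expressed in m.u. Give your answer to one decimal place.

The recombinant classes are n+ br+ and n br: 76 + 78 = 154.
Recombination frequency = 154/500 = 0.3080 ≈ 30.8%, i.e. 30.8 m.u.

30.8 m.u.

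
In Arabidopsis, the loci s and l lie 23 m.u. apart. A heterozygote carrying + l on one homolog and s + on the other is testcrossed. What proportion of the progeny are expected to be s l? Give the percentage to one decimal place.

A map distance of 23 m.u. corresponds to a recombination frequency of 0.230.
The F1 is + l / s +, so s l is a recombinant gamete class with expected frequency r/2 = 0.230/2 = 0.1150.
That is 0.1150 = 11.5% of the progeny.

11.5%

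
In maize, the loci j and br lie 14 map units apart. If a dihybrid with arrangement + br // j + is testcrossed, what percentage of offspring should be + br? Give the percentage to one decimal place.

A map distance of 14 map units corresponds to a recombination frequency of 0.140.
The F1 is + br / j +, so + br is a parental gamete class with expected frequency (1 − r)/2 = 0.860/2 = 0.4300.
That is 0.4300 = 43.0% of the progeny.

43.0%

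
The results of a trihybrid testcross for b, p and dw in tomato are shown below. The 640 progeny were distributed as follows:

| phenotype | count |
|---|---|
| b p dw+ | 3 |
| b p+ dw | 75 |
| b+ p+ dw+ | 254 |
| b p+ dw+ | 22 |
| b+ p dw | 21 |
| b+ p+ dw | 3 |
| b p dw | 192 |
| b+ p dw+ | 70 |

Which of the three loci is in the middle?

dw

The two most frequent reciprocal classes, b+ p+ dw+ and b p dw, are the parental types, so the F1 was b+ p+ dw+ / b p dw.
The two rarest classes, b+ p+ dw and b p dw+, are the double crossovers. Comparing them with the parentals, only the dw allele has switched, so dw is the middle locus and the order is p – dw – b.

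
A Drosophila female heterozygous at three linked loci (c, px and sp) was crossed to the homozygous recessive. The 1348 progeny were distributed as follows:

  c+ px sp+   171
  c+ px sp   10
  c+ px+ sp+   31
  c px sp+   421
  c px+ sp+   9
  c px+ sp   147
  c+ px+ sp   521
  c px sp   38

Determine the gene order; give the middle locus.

px

The two most frequent reciprocal classes, c+ px+ sp and c px sp+, are the parental types, so the F1 was c+ px+ sp / c px sp+.
The two rarest classes, c+ px sp and c px+ sp+, are the double crossovers. Comparing them with the parentals, only the px allele has switched, so px is the middle locus and the order is sp – px – c.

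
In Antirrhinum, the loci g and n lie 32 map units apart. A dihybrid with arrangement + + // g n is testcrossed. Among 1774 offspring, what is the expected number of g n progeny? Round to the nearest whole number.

603

A map distance of 32 map units corresponds to a recombination frequency of 0.320.
The F1 is + + / g n, so g n is a parental gamete class with expected frequency (1 − r)/2 = 0.680/2 = 0.3400.
Expected number = 0.3400 × 1774 = 603.16 ≈ 603.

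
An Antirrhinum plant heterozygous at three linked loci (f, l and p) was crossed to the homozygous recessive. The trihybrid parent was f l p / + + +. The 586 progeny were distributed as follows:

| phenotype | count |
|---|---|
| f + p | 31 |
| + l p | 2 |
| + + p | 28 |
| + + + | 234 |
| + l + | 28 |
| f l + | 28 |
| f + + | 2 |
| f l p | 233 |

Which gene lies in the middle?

f

The two rarest classes, + l p and f + +, are the double crossovers. Comparing them with the parentals, only the f allele has switched, so f is the middle locus and the order is p – f – l.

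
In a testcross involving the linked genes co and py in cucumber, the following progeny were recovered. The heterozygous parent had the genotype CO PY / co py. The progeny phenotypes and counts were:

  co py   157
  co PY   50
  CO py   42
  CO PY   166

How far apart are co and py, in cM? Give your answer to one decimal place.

The recombinant classes are CO py and co PY: 42 + 50 = 92.
Recombination frequency = 92/415 = 0.2217 ≈ 22.2%, i.e. 22.2 cM.

22.2 cM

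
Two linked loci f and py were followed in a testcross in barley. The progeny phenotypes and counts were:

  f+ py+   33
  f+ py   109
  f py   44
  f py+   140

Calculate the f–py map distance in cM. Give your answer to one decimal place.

The two most frequent classes, f+ py (109) and f py+ (140), are the parental types, so the F1 was f+ py / f py+.
The recombinant classes are f+ py+ and f py: 33 + 44 = 77.
Recombination frequency = 77/326 = 0.2362 ≈ 23.6%, i.e. 23.6 cM.

23.6 cM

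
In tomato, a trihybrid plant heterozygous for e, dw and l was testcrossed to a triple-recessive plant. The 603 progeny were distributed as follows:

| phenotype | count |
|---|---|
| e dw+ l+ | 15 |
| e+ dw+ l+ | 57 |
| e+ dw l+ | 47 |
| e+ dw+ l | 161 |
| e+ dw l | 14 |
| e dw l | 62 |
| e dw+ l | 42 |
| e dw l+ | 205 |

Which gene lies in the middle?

The two most frequent reciprocal classes, e dw l+ and e+ dw+ l, are the parental types, so the F1 was e dw l+ / e+ dw+ l.
The two rarest classes, e dw+ l+ and e+ dw l, are the double crossovers. Comparing them with the parentals, only the dw allele has switched, so dw is the middle locus and the order is e – dw – l.

dw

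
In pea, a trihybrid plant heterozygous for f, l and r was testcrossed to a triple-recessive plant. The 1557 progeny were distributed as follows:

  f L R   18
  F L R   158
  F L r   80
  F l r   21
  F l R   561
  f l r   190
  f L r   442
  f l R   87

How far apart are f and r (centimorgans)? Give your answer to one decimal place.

The two most frequent reciprocal classes, F l R and f L r, are the parental types, so the F1 was F l R / f L r.
The two rarest classes, F l r and f L R, are the double crossovers. Comparing them with the parentals, only the r allele has switched, so r is the middle locus and the order is f – r – l.
Crossovers in the f–r interval produce the single-crossover classes f l R and F L r (87 + 80 = 167) plus the double crossovers (39).
RF(f–r) = (167 + 39) / 1557 = 206/1557 = 0.1323 → 13.2 centimorgans.

13.2 centimorgans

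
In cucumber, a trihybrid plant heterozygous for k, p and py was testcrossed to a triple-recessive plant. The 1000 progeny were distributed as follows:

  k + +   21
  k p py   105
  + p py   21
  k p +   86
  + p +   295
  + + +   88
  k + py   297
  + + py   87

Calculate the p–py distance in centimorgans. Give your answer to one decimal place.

23.5 centimorgans

The two most frequent reciprocal classes, k + py and + p +, are the parental types, so the F1 was k + py / + p +.
The two rarest classes, k + + and + p py, are the double crossovers. Comparing them with the parentals, only the py allele has switched, so py is the middle locus and the order is k – py – p.
Crossovers in the py–p interval produce the single-crossover classes k p py and + + + (105 + 88 = 193) plus the double crossovers (42).
RF(py–p) = (193 + 42) / 1000 = 235/1000 = 0.2350 → 23.5 centimorgans.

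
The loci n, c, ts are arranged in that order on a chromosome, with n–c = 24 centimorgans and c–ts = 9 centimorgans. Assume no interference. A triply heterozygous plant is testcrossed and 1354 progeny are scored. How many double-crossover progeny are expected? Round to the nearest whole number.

29

Map distances give recombination frequencies of 0.240 and 0.090 for the two intervals.
With no interference, expected double-crossover frequency = 0.240 × 0.090 = 0.02160.
Expected number = 0.02160 × 1354 = 29.25 ≈ 29.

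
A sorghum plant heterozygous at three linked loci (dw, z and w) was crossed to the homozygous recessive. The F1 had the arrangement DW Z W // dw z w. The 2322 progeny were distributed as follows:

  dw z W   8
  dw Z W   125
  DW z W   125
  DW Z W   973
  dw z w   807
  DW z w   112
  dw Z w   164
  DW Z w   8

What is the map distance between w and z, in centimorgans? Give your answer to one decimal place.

13.1 centimorgans

The two rarest classes, DW Z w and dw z W, are the double crossovers. Comparing them with the parentals, only the w allele has switched, so w is the middle locus and the order is z – w – dw.
Crossovers in the z–w interval produce the single-crossover classes DW z W and dw Z w (125 + 164 = 289) plus the double crossovers (16).
RF(z–w) = (289 + 16) / 2322 = 305/2322 = 0.1314 → 13.1 centimorgans.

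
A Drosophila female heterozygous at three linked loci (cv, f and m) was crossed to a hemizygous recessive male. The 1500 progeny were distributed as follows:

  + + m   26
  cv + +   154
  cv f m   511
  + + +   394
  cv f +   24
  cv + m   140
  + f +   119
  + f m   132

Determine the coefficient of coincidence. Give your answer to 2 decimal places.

The two most frequent reciprocal classes, cv f m and + + +, are the parental types, so the F1 was cv f m / + + +.
The two rarest classes, cv f + and + + m, are the double crossovers. Comparing them with the parentals, only the m allele has switched, so m is the middle locus and the order is f – m – cv.
f–m: (259 + 50)/1500 = 0.2060; m–cv: (286 + 50)/1500 = 0.2240.
Expected DCO frequency = 0.2060 × 0.2240 ≈ 0.04614; observed = 50/1500 ≈ 0.03333.
Coefficient of coincidence = 0.03333/0.04614 ≈ 0.72.

0.72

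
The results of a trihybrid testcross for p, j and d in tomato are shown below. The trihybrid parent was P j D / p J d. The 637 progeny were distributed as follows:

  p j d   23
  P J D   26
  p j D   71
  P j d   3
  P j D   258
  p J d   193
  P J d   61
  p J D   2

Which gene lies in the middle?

d

The two rarest classes, P j d and p J D, are the double crossovers. Comparing them with the parentals, only the d allele has switched, so d is the middle locus and the order is j – d – p.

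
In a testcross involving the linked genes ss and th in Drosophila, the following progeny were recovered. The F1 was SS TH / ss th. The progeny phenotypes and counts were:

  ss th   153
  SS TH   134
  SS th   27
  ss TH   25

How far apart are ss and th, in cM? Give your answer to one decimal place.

The recombinant classes are SS th and ss TH: 27 + 25 = 52.
Recombination frequency = 52/339 = 0.1534 ≈ 15.3%, i.e. 15.3 cM.

15.3 cM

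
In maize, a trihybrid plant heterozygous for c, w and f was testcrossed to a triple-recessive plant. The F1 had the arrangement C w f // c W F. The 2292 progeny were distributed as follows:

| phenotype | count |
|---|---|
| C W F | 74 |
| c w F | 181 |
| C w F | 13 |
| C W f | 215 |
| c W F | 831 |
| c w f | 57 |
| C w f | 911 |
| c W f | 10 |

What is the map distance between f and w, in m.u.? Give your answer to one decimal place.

The two rarest classes, C w F and c W f, are the double crossovers. Comparing them with the parentals, only the f allele has switched, so f is the middle locus and the order is w – f – c.
Crossovers in the w–f interval produce the single-crossover classes C W f and c w F (215 + 181 = 396) plus the double crossovers (23).
RF(w–f) = (396 + 23) / 2292 = 419/2292 = 0.1828 → 18.3 m.u.

18.3 m.u.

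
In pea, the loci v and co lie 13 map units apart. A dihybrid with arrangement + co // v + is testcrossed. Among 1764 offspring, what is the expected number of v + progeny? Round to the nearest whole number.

A map distance of 13 map units corresponds to a recombination frequency of 0.130.
The F1 is + co / v +, so v + is a parental gamete class with expected frequency (1 − r)/2 = 0.870/2 = 0.4350.
Expected number = 0.4350 × 1764 = 767.34 ≈ 767.

767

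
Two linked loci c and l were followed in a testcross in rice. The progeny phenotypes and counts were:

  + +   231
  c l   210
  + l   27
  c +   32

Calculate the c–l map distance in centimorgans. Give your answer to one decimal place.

11.8 centimorgans

The two most frequent classes, + + (231) and c l (210), are the parental types, so the F1 was + + / c l.
The recombinant classes are + l and c +: 27 + 32 = 59.
Recombination frequency = 59/500 = 0.1180 ≈ 11.8%, i.e. 11.8 centimorgans.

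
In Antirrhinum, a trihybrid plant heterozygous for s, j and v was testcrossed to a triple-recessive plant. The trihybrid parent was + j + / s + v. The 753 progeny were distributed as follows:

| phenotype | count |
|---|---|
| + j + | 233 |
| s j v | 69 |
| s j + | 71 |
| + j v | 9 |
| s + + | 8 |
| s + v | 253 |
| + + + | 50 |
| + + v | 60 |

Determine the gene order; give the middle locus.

v

The two rarest classes, + j v and s + +, are the double crossovers. Comparing them with the parentals, only the v allele has switched, so v is the middle locus and the order is j – v – s.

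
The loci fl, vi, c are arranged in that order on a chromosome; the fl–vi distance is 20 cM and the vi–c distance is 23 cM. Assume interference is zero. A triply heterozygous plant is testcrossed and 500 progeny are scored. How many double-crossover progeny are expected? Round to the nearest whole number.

Map distances give recombination frequencies of 0.200 and 0.230 for the two intervals.
With no interference, expected double-crossover frequency = 0.200 × 0.230 = 0.04600.
Expected number = 0.04600 × 500 = 23.00 ≈ 23.

23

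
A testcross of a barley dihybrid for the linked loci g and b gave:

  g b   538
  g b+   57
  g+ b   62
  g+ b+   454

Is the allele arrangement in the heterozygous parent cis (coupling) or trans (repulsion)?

cis

The two most frequent classes are g+ b+ (454) and g b (538); these are the parental (non-recombinant) types.
So the F1 carried g+ b+ on one chromosome and g b on the other — the recessive alleles are on the same chromosome (cis / coupling).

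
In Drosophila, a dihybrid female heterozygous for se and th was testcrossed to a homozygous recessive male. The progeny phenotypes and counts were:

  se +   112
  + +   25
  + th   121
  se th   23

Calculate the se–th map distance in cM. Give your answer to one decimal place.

17.1 cM

The two most frequent classes, + th (121) and se + (112), are the parental types, so the F1 was + th / se +.
The recombinant classes are + + and se th: 25 + 23 = 48.
Recombination frequency = 48/281 = 0.1708 ≈ 17.1%, i.e. 17.1 cM.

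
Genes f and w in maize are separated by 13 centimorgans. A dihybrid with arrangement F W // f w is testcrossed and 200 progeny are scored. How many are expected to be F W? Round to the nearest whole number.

87

A map distance of 13 centimorgans corresponds to a recombination frequency of 0.130.
The F1 is F W / f w, so F W is a parental gamete class with expected frequency (1 − r)/2 = 0.870/2 = 0.4350.
Expected number = 0.4350 × 200 = 87.00 ≈ 87.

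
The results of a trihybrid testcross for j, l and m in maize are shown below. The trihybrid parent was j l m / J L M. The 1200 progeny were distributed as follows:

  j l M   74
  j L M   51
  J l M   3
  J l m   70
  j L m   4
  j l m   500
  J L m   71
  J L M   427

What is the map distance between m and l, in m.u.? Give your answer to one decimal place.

The two rarest classes, j L m and J l M, are the double crossovers. Comparing them with the parentals, only the l allele has switched, so l is the middle locus and the order is m – l – j.
Crossovers in the m–l interval produce the single-crossover classes j l M and J L m (74 + 71 = 145) plus the double crossovers (7).
RF(m–l) = (145 + 7) / 1200 = 152/1200 = 0.1267 → 12.7 m.u.

12.7 m.u.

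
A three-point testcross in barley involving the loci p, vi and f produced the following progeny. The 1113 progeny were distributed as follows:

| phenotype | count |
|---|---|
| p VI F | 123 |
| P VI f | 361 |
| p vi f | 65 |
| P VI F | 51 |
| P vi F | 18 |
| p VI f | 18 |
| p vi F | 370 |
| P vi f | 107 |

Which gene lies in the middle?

The two most frequent reciprocal classes, p vi F and P VI f, are the parental types, so the F1 was p vi F / P VI f.
The two rarest classes, P vi F and p VI f, are the double crossovers. Comparing them with the parentals, only the p allele has switched, so p is the middle locus and the order is vi – p – f.

p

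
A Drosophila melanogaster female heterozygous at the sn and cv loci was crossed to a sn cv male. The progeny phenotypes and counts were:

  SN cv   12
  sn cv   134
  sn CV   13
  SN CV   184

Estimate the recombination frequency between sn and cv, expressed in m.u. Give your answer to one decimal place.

The two most frequent classes, SN CV (184) and sn cv (134), are the parental types, so the F1 was SN CV / sn cv.
The recombinant classes are SN cv and sn CV: 12 + 13 = 25.
Recombination frequency = 25/343 = 0.0729 ≈ 7.3%, i.e. 7.3 m.u.

7.3 m.u.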